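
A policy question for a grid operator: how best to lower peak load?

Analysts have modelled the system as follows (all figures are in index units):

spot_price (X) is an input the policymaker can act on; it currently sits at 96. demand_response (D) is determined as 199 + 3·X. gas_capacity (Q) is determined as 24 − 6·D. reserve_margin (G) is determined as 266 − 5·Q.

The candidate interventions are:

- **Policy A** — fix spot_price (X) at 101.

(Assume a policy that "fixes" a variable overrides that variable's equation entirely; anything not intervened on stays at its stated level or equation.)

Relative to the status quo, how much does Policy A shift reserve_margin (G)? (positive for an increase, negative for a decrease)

450

Baseline:
  X = 96
  D = 199 + 3·96 = 487
  Q = 24 − 6·487 = -2898
  G = 266 − 5·(-2898) = 14756
Policy A (X := 101):
  X = 101
  D = 199 + 3·101 = 502
  Q = 24 − 6·502 = -2988
  G = 266 − 5·(-2988) = 15206
Change in G: 15206 − 14756 = 450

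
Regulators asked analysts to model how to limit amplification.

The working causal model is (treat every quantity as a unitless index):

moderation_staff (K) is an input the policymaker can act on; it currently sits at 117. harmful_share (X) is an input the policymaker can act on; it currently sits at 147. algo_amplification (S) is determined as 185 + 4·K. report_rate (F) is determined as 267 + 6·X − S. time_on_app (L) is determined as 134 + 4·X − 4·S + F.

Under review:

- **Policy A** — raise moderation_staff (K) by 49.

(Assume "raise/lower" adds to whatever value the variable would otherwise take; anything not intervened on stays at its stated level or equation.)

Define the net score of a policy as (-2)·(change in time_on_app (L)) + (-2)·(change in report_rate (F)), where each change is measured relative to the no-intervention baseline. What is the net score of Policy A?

Baseline:
  K = 117
  X = 147
  S = 185 + 4·117 = 653
  F = 267 + 6·147 − 653 = 496
  L = 134 + 4·147 − 4·653 + 496 = -1394
Policy A (K + 49):
  K = 117 + 49 = 166
  X = 147
  S = 185 + 4·166 = 849
  F = 267 + 6·147 − 849 = 300
  L = 134 + 4·147 − 4·849 + 300 = -2374
ΔL = -2374 − (-1394) = -980; ΔF = 300 − 496 = -196
Score = (-2)·(-980) + (-2)·(-196) = 2352

2352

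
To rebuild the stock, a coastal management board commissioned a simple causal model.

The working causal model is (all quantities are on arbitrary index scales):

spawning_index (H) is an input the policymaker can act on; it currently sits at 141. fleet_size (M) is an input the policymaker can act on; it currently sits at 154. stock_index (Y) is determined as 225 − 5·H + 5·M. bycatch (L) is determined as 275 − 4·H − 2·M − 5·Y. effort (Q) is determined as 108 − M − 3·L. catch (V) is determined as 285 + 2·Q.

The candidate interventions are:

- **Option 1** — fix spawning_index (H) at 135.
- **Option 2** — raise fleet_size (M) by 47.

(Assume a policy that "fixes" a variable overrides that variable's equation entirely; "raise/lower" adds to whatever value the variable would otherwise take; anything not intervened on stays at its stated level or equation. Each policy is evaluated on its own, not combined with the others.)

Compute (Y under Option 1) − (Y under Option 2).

Option 1 (H := 135):
  H = 135
  M = 154
  Y = 225 − 5·135 + 5·154 = 320
Option 2 (M + 47):
  H = 141
  M = 154 + 47 = 201
  Y = 225 − 5·141 + 5·201 = 525
Y: 320 − 525 = -205

-205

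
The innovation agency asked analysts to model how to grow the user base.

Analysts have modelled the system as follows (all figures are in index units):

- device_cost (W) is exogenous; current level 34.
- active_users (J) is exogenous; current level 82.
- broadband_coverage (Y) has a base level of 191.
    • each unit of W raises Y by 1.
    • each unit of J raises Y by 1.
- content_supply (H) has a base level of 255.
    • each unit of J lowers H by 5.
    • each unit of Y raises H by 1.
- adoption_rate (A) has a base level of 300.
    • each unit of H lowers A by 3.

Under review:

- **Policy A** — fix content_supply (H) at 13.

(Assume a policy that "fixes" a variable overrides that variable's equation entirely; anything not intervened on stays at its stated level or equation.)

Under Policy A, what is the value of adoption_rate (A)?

261

Policy A (H := 13):
  W = 34
  J = 82
  Y = 191 + 34 + 82 = 307
  H = 13
  A = 300 − 3·13 = 261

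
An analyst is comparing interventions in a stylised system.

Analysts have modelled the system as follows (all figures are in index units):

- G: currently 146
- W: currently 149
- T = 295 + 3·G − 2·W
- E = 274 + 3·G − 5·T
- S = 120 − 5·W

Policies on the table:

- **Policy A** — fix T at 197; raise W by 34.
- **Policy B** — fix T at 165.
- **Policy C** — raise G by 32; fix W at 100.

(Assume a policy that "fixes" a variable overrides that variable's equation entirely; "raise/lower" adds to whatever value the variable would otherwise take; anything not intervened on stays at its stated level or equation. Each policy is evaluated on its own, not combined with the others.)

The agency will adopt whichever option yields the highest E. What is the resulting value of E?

-113

Policy A (T := 197, W + 34):
  G = 146
  W = 149 + 34 = 183
  T = 197
  E = 274 + 3·146 − 5·197 = -273
Policy B (T := 165):
  G = 146
  W = 149
  T = 165
  E = 274 + 3·146 − 5·165 = -113
Policy C (G + 32, W := 100):
  G = 146 + 32 = 178
  W = 100
  T = 295 + 3·178 − 2·100 = 629
  E = 274 + 3·178 − 5·629 = -2337
Comparing — Policy A: E=-273, Policy B: E=-113, Policy C: E=-2337. Highest is -113 (Policy B).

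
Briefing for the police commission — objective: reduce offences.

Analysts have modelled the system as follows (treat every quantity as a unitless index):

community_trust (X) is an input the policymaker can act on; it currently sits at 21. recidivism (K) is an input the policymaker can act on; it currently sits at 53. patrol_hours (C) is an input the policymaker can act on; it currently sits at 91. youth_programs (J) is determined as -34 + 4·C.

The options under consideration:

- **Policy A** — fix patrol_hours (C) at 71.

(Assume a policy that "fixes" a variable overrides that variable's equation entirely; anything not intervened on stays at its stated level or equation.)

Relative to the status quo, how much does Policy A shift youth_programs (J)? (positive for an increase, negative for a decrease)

-80

Baseline:
  C = 91
  J = -34 + 4·91 = 330
Policy A (C := 71):
  C = 71
  J = -34 + 4·71 = 250
Change in J: 250 − 330 = -80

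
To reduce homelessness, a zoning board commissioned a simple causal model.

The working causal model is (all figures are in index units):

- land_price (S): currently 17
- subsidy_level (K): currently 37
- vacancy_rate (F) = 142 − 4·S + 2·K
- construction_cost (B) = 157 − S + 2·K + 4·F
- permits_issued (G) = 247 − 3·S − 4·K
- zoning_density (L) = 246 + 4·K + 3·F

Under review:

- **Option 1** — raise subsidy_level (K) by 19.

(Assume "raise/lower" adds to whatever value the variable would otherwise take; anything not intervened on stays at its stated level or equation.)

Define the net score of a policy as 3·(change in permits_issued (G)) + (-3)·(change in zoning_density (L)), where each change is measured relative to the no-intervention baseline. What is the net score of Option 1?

Baseline:
  S = 17
  K = 37
  F = 142 − 4·17 + 2·37 = 148
  G = 247 − 3·17 − 4·37 = 48
  L = 246 + 4·37 + 3·148 = 838
Option 1 (K + 19):
  S = 17
  K = 37 + 19 = 56
  F = 142 − 4·17 + 2·56 = 186
  G = 247 − 3·17 − 4·56 = -28
  L = 246 + 4·56 + 3·186 = 1028
ΔG = -28 − 48 = -76; ΔL = 1028 − 838 = 190
Score = 3·(-76) + (-3)·190 = -798

-798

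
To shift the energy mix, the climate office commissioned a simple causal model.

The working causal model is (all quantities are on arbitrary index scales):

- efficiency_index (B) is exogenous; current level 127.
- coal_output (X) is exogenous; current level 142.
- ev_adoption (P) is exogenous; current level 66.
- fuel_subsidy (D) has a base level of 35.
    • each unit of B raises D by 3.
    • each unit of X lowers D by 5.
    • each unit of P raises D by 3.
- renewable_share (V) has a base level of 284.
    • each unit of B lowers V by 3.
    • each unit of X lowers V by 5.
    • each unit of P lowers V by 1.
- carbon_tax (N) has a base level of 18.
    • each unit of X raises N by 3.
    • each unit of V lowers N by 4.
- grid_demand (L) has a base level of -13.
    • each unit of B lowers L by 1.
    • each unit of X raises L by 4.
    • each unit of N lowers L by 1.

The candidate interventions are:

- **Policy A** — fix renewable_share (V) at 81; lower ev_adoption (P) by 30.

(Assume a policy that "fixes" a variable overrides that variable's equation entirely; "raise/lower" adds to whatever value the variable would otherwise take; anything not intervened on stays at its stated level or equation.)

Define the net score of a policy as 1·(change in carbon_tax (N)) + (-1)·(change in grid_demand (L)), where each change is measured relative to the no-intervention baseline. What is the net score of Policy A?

-7632

Baseline:
  B = 127
  X = 142
  P = 66
  V = 284 − 3·127 − 5·142 − 66 = -873
  N = 18 + 3·142 − 4·(-873) = 3936
  L = -13 − 127 + 4·142 − 3936 = -3508
Policy A (V := 81, P − 30):
  B = 127
  X = 142
  P = 66 − 30 = 36
  V = 81
  N = 18 + 3·142 − 4·81 = 120
  L = -13 − 127 + 4·142 − 120 = 308
ΔN = 120 − 3936 = -3816; ΔL = 308 − (-3508) = 3816
Score = 1·(-3816) + (-1)·3816 = -7632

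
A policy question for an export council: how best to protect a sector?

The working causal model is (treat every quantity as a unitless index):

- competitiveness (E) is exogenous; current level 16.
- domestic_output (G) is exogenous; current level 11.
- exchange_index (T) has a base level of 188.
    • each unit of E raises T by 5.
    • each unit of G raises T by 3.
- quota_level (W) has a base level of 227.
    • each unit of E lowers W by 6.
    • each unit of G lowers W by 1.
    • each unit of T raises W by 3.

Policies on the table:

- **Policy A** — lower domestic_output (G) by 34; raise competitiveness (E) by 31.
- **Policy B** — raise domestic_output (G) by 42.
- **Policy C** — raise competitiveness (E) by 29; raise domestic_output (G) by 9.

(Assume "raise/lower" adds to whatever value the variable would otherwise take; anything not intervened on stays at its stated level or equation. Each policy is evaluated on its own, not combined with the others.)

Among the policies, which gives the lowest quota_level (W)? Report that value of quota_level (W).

Policy A (G − 34, E + 31):
  E = 16 + 31 = 47
  G = 11 − 34 = -23
  T = 188 + 5·47 + 3·(-23) = 354
  W = 227 − 6·47 − (-23) + 3·354 = 1030
Policy B (G + 42):
  E = 16
  G = 11 + 42 = 53
  T = 188 + 5·16 + 3·53 = 427
  W = 227 − 6·16 − 53 + 3·427 = 1359
Policy C (E + 29, G + 9):
  E = 16 + 29 = 45
  G = 11 + 9 = 20
  T = 188 + 5·45 + 3·20 = 473
  W = 227 − 6·45 − 20 + 3·473 = 1356
Comparing — Policy A: W=1030, Policy B: W=1359, Policy C: W=1356. Lowest is 1030 (Policy A).

1030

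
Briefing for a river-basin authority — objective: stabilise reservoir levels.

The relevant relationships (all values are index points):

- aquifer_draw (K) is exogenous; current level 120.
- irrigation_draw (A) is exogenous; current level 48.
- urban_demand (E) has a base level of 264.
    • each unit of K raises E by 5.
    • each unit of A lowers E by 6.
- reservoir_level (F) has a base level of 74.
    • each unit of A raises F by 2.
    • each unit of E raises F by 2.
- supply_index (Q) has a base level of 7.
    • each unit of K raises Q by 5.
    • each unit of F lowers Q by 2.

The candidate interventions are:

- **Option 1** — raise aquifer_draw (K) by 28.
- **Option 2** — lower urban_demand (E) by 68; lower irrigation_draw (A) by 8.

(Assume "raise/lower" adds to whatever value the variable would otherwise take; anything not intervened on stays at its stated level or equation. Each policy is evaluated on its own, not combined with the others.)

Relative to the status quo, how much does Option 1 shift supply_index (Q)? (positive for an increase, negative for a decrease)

-420

Baseline:
  K = 120
  A = 48
  E = 264 + 5·120 − 6·48 = 576
  F = 74 + 2·48 + 2·576 = 1322
  Q = 7 + 5·120 − 2·1322 = -2037
Option 1 (K + 28):
  K = 120 + 28 = 148
  A = 48
  E = 264 + 5·148 − 6·48 = 716
  F = 74 + 2·48 + 2·716 = 1602
  Q = 7 + 5·148 − 2·1602 = -2457
Change in Q: -2457 − (-2037) = -420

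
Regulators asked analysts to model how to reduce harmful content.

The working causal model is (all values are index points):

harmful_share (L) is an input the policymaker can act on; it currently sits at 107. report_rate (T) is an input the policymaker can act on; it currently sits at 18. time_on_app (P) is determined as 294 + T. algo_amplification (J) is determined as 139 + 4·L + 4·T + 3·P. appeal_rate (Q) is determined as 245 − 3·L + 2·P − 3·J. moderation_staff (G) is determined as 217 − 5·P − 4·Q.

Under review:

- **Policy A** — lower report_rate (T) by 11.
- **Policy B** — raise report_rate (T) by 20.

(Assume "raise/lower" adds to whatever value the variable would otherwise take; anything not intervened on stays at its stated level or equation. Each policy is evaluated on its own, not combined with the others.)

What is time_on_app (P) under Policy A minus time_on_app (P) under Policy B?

Policy A (T − 11):
  T = 18 − 11 = 7
  P = 294 + 7 = 301
Policy B (T + 20):
  T = 18 + 20 = 38
  P = 294 + 38 = 332
P: 301 − 332 = -31

-31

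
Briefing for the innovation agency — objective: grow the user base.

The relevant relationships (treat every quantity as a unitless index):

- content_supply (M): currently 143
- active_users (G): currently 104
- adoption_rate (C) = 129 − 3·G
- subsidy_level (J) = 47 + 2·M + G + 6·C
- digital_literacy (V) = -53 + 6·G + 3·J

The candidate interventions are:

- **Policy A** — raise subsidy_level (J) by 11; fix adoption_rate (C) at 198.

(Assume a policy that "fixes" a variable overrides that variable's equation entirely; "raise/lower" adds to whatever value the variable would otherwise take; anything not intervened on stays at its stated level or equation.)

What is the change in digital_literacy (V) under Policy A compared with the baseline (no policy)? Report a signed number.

6891

Baseline:
  M = 143
  G = 104
  C = 129 − 3·104 = -183
  J = 47 + 2·143 + 104 + 6·(-183) = -661
  V = -53 + 6·104 + 3·(-661) = -1412
Policy A (J + 11, C := 198):
  M = 143
  G = 104
  C = 198
  J = 47 + 2·143 + 104 + 6·198 (+11 from intervention) = 1636
  V = -53 + 6·104 + 3·1636 = 5479
Change in V: 5479 − (-1412) = 6891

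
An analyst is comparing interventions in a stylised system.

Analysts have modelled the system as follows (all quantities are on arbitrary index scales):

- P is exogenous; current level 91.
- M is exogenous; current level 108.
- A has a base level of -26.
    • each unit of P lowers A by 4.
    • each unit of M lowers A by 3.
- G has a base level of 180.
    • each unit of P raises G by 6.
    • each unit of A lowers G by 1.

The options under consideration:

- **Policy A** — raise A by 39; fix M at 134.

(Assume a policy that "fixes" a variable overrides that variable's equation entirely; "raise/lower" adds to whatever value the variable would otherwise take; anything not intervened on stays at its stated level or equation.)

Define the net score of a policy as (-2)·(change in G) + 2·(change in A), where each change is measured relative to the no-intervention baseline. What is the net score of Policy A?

Baseline:
  P = 91
  M = 108
  A = -26 − 4·91 − 3·108 = -714
  G = 180 + 6·91 − (-714) = 1440
Policy A (A + 39, M := 134):
  P = 91
  M = 134
  A = -26 − 4·91 − 3·134 (+39 from intervention) = -753
  G = 180 + 6·91 − (-753) = 1479
ΔG = 1479 − 1440 = 39; ΔA = -753 − (-714) = -39
Score = (-2)·39 + 2·(-39) = -156

-156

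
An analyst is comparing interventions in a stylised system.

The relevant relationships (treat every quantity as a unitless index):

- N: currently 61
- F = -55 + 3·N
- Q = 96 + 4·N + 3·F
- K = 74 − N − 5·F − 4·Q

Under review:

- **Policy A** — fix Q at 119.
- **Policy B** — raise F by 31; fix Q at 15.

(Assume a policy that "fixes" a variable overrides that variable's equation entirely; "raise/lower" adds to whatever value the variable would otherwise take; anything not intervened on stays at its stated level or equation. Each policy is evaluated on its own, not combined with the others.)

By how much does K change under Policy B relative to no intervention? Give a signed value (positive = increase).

Baseline:
  N = 61
  F = -55 + 3·61 = 128
  Q = 96 + 4·61 + 3·128 = 724
  K = 74 − 61 − 5·128 − 4·724 = -3523
Policy B (F + 31, Q := 15):
  N = 61
  F = -55 + 3·61 (+31 from intervention) = 159
  Q = 15
  K = 74 − 61 − 5·159 − 4·15 = -842
Change in K: -842 − (-3523) = 2681

2681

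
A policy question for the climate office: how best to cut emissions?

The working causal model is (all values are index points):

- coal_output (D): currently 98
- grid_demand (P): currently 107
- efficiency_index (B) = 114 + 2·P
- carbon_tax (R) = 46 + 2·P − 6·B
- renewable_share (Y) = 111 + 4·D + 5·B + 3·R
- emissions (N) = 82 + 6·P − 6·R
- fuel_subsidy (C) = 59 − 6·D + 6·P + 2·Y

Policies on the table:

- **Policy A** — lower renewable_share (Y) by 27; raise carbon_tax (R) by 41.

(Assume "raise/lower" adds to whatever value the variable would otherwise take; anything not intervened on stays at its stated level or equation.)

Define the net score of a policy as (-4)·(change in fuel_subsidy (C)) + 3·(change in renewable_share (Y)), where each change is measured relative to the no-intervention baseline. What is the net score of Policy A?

Baseline:
  D = 98
  P = 107
  B = 114 + 2·107 = 328
  R = 46 + 2·107 − 6·328 = -1708
  Y = 111 + 4·98 + 5·328 + 3·(-1708) = -2981
  C = 59 − 6·98 + 6·107 + 2·(-2981) = -5849
Policy A (Y − 27, R + 41):
  D = 98
  P = 107
  B = 114 + 2·107 = 328
  R = 46 + 2·107 − 6·328 (+41 from intervention) = -1667
  Y = 111 + 4·98 + 5·328 + 3·(-1667) (−27 from intervention) = -2885
  C = 59 − 6·98 + 6·107 + 2·(-2885) = -5657
ΔC = -5657 − (-5849) = 192; ΔY = -2885 − (-2981) = 96
Score = (-4)·192 + 3·96 = -480

-480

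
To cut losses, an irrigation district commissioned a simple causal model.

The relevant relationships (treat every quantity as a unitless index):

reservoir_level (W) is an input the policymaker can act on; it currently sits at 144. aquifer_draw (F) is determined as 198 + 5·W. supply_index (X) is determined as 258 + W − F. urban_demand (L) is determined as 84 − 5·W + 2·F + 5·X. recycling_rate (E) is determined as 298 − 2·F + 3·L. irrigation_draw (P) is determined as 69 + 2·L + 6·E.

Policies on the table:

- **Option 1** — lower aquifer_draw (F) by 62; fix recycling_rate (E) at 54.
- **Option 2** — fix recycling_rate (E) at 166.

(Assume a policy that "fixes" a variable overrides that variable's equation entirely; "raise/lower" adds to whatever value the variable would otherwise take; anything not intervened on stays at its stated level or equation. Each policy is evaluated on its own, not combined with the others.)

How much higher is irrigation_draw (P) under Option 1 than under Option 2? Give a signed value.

-300

Option 1 (F − 62, E := 54):
  W = 144
  F = 198 + 5·144 (−62 from intervention) = 856
  X = 258 + 144 − 856 = -454
  L = 84 − 5·144 + 2·856 + 5·(-454) = -1194
  E = 54
  P = 69 + 2·(-1194) + 6·54 = -1995
Option 2 (E := 166):
  W = 144
  F = 198 + 5·144 = 918
  X = 258 + 144 − 918 = -516
  L = 84 − 5·144 + 2·918 + 5·(-516) = -1380
  E = 166
  P = 69 + 2·(-1380) + 6·166 = -1695
P: -1995 − (-1695) = -300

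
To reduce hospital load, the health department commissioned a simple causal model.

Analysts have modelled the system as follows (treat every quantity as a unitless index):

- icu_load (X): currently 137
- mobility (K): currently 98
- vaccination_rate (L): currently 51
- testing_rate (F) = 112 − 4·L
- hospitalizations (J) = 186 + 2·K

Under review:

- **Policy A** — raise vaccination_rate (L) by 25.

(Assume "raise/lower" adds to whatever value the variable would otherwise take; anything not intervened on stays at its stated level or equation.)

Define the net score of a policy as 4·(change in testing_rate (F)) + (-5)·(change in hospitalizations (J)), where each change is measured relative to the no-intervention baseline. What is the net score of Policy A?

Baseline:
  K = 98
  L = 51
  F = 112 − 4·51 = -92
  J = 186 + 2·98 = 382
Policy A (L + 25):
  K = 98
  L = 51 + 25 = 76
  F = 112 − 4·76 = -192
  J = 186 + 2·98 = 382
ΔF = -192 − (-92) = -100; ΔJ = 382 − 382 = 0
Score = 4·(-100) + (-5)·0 = -400

-400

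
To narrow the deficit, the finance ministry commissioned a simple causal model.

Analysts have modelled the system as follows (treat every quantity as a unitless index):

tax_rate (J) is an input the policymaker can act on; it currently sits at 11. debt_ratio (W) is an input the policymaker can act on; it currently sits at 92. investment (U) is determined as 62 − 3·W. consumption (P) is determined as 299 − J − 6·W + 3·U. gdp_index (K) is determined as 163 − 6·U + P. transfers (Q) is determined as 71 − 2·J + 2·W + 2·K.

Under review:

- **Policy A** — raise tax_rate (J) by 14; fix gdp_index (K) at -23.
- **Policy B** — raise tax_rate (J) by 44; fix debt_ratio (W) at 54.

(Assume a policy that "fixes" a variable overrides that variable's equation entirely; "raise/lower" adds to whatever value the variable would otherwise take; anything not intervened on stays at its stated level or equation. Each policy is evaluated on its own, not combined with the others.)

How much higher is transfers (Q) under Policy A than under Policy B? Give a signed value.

-676

Policy A (J + 14, K := -23):
  J = 11 + 14 = 25
  W = 92
  U = 62 − 3·92 = -214
  P = 299 − 25 − 6·92 + 3·(-214) = -920
  K = -23
  Q = 71 − 2·25 + 2·92 + 2·(-23) = 159
Policy B (J + 44, W := 54):
  J = 11 + 44 = 55
  W = 54
  U = 62 − 3·54 = -100
  P = 299 − 55 − 6·54 + 3·(-100) = -380
  K = 163 − 6·(-100) + (-380) = 383
  Q = 71 − 2·55 + 2·54 + 2·383 = 835
Q: 159 − 835 = -676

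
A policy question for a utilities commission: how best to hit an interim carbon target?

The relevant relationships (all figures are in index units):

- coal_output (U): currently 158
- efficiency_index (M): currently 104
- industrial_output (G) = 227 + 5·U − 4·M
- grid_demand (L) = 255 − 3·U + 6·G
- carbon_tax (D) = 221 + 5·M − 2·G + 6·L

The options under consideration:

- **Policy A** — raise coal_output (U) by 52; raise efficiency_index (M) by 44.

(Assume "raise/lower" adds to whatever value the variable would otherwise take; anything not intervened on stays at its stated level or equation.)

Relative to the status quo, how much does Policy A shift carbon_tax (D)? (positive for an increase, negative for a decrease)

Baseline:
  U = 158
  M = 104
  G = 227 + 5·158 − 4·104 = 601
  L = 255 − 3·158 + 6·601 = 3387
  D = 221 + 5·104 − 2·601 + 6·3387 = 19861
Policy A (U + 52, M + 44):
  U = 158 + 52 = 210
  M = 104 + 44 = 148
  G = 227 + 5·210 − 4·148 = 685
  L = 255 − 3·210 + 6·685 = 3735
  D = 221 + 5·148 − 2·685 + 6·3735 = 22001
Change in D: 22001 − 19861 = 2140

2140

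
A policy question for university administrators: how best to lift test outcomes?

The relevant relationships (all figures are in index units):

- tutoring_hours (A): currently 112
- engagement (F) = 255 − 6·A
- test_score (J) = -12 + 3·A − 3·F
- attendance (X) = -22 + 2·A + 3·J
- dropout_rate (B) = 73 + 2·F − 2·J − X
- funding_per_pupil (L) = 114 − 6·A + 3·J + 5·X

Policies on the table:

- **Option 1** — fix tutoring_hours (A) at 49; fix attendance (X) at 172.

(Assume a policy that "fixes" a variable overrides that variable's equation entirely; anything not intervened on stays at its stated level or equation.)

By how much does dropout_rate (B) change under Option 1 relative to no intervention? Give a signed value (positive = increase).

Baseline:
  A = 112
  F = 255 − 6·112 = -417
  J = -12 + 3·112 − 3·(-417) = 1575
  X = -22 + 2·112 + 3·1575 = 4927
  B = 73 + 2·(-417) − 2·1575 − 4927 = -8838
Option 1 (A := 49, X := 172):
  A = 49
  F = 255 − 6·49 = -39
  J = -12 + 3·49 − 3·(-39) = 252
  X = 172
  B = 73 + 2·(-39) − 2·252 − 172 = -681
Change in B: -681 − (-8838) = 8157

8157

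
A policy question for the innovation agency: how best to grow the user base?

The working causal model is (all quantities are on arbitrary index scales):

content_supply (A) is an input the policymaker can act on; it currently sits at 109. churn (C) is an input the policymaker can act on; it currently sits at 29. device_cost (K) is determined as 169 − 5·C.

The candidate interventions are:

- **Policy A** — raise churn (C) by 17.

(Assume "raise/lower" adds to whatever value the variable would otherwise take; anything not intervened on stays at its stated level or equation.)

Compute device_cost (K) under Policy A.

Policy A (C + 17):
  C = 29 + 17 = 46
  K = 169 − 5·46 = -61

-61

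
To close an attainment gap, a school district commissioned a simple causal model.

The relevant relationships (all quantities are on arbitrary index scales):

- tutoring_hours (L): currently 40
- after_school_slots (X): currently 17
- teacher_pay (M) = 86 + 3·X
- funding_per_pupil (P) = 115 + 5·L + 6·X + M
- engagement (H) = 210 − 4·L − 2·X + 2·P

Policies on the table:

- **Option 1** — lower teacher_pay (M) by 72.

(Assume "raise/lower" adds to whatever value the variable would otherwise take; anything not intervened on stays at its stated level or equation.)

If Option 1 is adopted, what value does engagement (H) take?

Option 1 (M − 72):
  L = 40
  X = 17
  M = 86 + 3·17 (−72 from intervention) = 65
  P = 115 + 5·40 + 6·17 + 65 = 482
  H = 210 − 4·40 − 2·17 + 2·482 = 980

980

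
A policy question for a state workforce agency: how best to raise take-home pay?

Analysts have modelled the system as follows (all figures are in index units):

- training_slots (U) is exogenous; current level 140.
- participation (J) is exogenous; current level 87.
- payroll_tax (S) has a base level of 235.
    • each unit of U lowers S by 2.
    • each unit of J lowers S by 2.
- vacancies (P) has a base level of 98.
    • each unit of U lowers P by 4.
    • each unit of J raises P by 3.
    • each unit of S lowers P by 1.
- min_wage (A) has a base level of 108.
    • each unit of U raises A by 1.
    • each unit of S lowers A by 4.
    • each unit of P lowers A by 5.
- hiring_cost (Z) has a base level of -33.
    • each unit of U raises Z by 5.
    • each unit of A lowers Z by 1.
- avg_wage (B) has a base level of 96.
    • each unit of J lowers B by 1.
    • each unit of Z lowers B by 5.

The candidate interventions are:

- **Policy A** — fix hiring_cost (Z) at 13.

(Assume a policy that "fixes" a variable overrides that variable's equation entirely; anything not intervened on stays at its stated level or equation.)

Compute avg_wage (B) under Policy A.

-56

Policy A (Z := 13):
  U = 140
  J = 87
  S = 235 − 2·140 − 2·87 = -219
  P = 98 − 4·140 + 3·87 − (-219) = 18
  A = 108 + 140 − 4·(-219) − 5·18 = 1034
  Z = 13
  B = 96 − 87 − 5·13 = -56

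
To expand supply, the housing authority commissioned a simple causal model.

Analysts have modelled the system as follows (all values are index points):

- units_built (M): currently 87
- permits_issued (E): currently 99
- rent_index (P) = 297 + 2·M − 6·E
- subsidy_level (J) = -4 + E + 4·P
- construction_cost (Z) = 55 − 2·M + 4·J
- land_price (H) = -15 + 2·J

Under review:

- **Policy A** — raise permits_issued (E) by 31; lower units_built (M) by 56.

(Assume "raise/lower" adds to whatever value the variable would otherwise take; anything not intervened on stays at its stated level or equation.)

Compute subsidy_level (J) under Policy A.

-1558

Policy A (E + 31, M − 56):
  M = 87 − 56 = 31
  E = 99 + 31 = 130
  P = 297 + 2·31 − 6·130 = -421
  J = -4 + 130 + 4·(-421) = -1558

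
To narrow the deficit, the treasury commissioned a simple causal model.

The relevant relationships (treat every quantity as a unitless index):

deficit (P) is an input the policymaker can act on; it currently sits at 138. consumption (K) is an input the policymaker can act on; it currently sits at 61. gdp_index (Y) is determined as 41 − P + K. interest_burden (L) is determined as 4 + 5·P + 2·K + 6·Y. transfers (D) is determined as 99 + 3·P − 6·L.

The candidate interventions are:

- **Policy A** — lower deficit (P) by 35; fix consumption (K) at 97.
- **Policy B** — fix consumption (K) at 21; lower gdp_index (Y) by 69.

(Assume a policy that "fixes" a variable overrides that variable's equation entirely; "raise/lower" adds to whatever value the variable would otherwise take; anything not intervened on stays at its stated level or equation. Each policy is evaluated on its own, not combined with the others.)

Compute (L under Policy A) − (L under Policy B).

1057

Policy A (P − 35, K := 97):
  P = 138 − 35 = 103
  K = 97
  Y = 41 − 103 + 97 = 35
  L = 4 + 5·103 + 2·97 + 6·35 = 923
Policy B (K := 21, Y − 69):
  P = 138
  K = 21
  Y = 41 − 138 + 21 (−69 from intervention) = -145
  L = 4 + 5·138 + 2·21 + 6·(-145) = -134
L: 923 − (-134) = 1057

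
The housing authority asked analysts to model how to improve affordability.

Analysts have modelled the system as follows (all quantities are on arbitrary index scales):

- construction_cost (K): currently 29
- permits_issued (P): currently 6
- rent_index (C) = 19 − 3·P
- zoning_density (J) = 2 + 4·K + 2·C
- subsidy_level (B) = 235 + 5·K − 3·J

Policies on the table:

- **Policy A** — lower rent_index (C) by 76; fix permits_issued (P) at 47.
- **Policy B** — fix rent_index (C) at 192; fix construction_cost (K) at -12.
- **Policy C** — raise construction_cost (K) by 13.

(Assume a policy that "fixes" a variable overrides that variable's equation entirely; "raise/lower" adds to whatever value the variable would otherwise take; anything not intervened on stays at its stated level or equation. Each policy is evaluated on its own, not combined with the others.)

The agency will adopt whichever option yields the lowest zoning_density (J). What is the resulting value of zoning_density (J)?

-278

Policy A (C − 76, P := 47):
  K = 29
  P = 47
  C = 19 − 3·47 (−76 from intervention) = -198
  J = 2 + 4·29 + 2·(-198) = -278
Policy B (C := 192, K := -12):
  K = -12
  P = 6
  C = 192
  J = 2 + 4·(-12) + 2·192 = 338
Policy C (K + 13):
  K = 29 + 13 = 42
  P = 6
  C = 19 − 3·6 = 1
  J = 2 + 4·42 + 2·1 = 172
Comparing — Policy A: J=-278, Policy B: J=338, Policy C: J=172. Lowest is -278 (Policy A).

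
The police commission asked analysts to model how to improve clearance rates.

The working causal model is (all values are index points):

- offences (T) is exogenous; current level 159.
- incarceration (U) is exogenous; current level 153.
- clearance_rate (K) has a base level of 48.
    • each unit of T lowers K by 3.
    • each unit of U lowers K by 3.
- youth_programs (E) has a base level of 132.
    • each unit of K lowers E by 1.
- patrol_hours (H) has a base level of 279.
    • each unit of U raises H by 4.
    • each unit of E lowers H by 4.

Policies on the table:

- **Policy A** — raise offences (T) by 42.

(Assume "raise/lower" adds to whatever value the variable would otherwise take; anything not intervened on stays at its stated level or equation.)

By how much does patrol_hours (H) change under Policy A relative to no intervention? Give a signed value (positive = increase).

Baseline:
  T = 159
  U = 153
  K = 48 − 3·159 − 3·153 = -888
  E = 132 − (-888) = 1020
  H = 279 + 4·153 − 4·1020 = -3189
Policy A (T + 42):
  T = 159 + 42 = 201
  U = 153
  K = 48 − 3·201 − 3·153 = -1014
  E = 132 − (-1014) = 1146
  H = 279 + 4·153 − 4·1146 = -3693
Change in H: -3693 − (-3189) = -504

-504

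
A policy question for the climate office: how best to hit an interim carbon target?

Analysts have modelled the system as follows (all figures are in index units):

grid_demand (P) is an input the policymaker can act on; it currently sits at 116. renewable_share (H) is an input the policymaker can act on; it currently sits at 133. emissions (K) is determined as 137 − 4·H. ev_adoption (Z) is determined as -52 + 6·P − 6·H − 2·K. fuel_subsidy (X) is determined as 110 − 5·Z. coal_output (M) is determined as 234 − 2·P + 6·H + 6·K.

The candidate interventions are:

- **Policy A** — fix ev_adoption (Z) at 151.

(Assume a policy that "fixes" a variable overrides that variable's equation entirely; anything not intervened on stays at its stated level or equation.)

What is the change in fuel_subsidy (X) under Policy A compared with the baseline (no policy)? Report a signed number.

Baseline:
  P = 116
  H = 133
  K = 137 − 4·133 = -395
  Z = -52 + 6·116 − 6·133 − 2·(-395) = 636
  X = 110 − 5·636 = -3070
Policy A (Z := 151):
  P = 116
  H = 133
  K = 137 − 4·133 = -395
  Z = 151
  X = 110 − 5·151 = -645
Change in X: -645 − (-3070) = 2425

2425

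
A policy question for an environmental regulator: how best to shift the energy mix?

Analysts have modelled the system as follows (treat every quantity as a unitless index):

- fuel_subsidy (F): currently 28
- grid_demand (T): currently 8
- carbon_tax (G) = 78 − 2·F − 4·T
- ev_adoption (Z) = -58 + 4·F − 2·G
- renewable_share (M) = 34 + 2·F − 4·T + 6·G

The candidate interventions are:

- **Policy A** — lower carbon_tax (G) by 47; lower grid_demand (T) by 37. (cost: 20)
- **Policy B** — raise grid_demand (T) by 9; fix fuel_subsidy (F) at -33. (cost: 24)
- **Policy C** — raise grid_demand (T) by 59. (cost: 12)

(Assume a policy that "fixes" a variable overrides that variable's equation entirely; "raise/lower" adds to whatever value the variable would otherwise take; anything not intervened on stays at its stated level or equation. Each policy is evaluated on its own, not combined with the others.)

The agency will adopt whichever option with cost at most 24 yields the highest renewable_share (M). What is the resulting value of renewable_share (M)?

Policy A (G − 47, T − 37):
  F = 28
  T = 8 − 37 = -29
  G = 78 − 2·28 − 4·(-29) (−47 from intervention) = 91
  M = 34 + 2·28 − 4·(-29) + 6·91 = 752
Policy B (T + 9, F := -33):
  F = -33
  T = 8 + 9 = 17
  G = 78 − 2·(-33) − 4·17 = 76
  M = 34 + 2·(-33) − 4·17 + 6·76 = 356
Policy C (T + 59):
  F = 28
  T = 8 + 59 = 67
  G = 78 − 2·28 − 4·67 = -246
  M = 34 + 2·28 − 4·67 + 6·(-246) = -1654
Comparing — Policy A: M=752, Policy B: M=356, Policy C: M=-1654. Highest is 752 (Policy A).

752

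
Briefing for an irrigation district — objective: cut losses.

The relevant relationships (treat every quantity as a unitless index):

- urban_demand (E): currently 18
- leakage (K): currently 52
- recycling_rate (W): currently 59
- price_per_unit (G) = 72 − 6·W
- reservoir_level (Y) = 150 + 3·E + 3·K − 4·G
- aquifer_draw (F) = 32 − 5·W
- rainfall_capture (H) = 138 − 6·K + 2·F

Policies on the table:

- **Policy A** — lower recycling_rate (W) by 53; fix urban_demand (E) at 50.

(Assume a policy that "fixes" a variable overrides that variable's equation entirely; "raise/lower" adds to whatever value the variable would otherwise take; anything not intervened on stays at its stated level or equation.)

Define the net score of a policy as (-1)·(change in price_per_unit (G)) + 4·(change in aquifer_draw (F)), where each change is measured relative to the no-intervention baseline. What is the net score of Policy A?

Baseline:
  W = 59
  G = 72 − 6·59 = -282
  F = 32 − 5·59 = -263
Policy A (W − 53, E := 50):
  W = 59 − 53 = 6
  G = 72 − 6·6 = 36
  F = 32 − 5·6 = 2
ΔG = 36 − (-282) = 318; ΔF = 2 − (-263) = 265
Score = (-1)·318 + 4·265 = 742

742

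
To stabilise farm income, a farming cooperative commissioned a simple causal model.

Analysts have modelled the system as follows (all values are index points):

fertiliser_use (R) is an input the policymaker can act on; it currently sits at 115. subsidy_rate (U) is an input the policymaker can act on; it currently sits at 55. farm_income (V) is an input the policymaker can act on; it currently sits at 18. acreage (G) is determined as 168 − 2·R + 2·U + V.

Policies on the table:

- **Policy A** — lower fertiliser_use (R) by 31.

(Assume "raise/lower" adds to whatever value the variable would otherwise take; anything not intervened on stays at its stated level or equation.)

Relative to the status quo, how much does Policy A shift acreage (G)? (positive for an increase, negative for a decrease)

62

Baseline:
  R = 115
  U = 55
  V = 18
  G = 168 − 2·115 + 2·55 + 18 = 66
Policy A (R − 31):
  R = 115 − 31 = 84
  U = 55
  V = 18
  G = 168 − 2·84 + 2·55 + 18 = 128
Change in G: 128 − 66 = 62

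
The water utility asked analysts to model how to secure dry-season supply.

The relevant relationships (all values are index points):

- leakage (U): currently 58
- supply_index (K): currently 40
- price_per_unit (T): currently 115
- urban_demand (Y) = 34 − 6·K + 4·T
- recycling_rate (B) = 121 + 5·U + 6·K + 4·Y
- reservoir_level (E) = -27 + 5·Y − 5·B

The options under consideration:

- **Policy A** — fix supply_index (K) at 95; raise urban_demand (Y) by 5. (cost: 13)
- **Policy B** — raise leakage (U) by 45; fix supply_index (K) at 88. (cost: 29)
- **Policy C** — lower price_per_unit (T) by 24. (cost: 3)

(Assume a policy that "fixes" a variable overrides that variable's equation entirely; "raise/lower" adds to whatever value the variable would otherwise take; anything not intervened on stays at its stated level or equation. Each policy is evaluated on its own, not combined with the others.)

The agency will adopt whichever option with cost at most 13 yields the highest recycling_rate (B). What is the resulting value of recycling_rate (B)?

Policy A (K := 95, Y + 5):
  U = 58
  K = 95
  T = 115
  Y = 34 − 6·95 + 4·115 (+5 from intervention) = -71
  B = 121 + 5·58 + 6·95 + 4·(-71) = 697
Policy C (T − 24):
  U = 58
  K = 40
  T = 115 − 24 = 91
  Y = 34 − 6·40 + 4·91 = 158
  B = 121 + 5·58 + 6·40 + 4·158 = 1283
Comparing — Policy A: B=697, Policy C: B=1283. Highest is 1283 (Policy C).

1283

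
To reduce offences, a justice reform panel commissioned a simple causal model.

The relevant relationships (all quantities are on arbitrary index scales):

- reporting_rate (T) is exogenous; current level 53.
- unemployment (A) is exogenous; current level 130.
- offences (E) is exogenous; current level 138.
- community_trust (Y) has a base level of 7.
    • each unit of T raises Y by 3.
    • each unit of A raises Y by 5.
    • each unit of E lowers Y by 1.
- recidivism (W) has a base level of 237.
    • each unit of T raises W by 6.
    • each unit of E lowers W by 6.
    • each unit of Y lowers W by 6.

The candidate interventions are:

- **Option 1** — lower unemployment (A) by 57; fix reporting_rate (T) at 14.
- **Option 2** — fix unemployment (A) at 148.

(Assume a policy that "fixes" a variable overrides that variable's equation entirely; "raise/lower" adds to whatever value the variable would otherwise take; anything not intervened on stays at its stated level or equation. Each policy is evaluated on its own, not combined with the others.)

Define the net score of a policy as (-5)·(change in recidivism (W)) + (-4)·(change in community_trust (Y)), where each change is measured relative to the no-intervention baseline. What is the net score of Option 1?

-9282

Baseline:
  T = 53
  A = 130
  E = 138
  Y = 7 + 3·53 + 5·130 − 138 = 678
  W = 237 + 6·53 − 6·138 − 6·678 = -4341
Option 1 (A − 57, T := 14):
  T = 14
  A = 130 − 57 = 73
  E = 138
  Y = 7 + 3·14 + 5·73 − 138 = 276
  W = 237 + 6·14 − 6·138 − 6·276 = -2163
ΔW = -2163 − (-4341) = 2178; ΔY = 276 − 678 = -402
Score = (-5)·2178 + (-4)·(-402) = -9282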